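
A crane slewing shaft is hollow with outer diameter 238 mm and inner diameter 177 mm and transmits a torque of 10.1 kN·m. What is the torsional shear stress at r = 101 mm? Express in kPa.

4670 kPa

J = π(d_o⁴ − d_i⁴)/32 = π(0.238⁴ − 0.177⁴)/32 = 2.186×10^-4 m⁴.
Shear stress varies linearly with radius: τ = T·r/J = 10100 × 0.101 / 2.186×10^-4 = 4.666×10^6 Pa.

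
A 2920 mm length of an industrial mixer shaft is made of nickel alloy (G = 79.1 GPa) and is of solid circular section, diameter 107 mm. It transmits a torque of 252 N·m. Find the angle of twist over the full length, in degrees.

J = πd⁴/32 = π(0.107)⁴/32 = 1.287×10^-5 m⁴.
θ = T·L/(G·J) = 252.0 × 2.92 / (79.1×10⁹ × 1.287×10^-5) = 7.229×10^-4 rad.

0.0414°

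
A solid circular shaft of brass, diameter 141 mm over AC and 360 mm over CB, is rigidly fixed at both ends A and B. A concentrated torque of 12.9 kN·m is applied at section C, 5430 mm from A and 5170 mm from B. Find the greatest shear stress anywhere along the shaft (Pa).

1.38e6 Pa

Compatibility: T_A·a/J_AC = T_B·b/J_CB with T_A + T_B = T₀.
J_AC = 3.88×10^-5 m⁴, J_CB = 1.65×10^-3 m⁴, so T_A = T₀·(J_AC/a)/((J_AC/a)+(J_CB/b)) = 282.7 N·m, T_B = 12620 N·m.
τ in each portion: τ_AC = 5.14×10^5 Pa, τ_CB = 1.38×10^6 Pa; maximum is in CB.
τ_max = T_CB·r/J = 12620·0.180/1.65×10^-3 = 1.377×10^6 Pa.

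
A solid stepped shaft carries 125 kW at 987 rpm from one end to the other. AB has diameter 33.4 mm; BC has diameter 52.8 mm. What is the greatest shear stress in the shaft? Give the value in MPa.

165 MPa

ω = 2π·987/60 = 103.4 rad/s, so T = P/ω = 125×10³ / 103.4 = 1209 N·m.
Under the same torque, τ_max = 16T/(πd³) is largest where d is smallest — segment AB (d = 33.4 mm).
τ_max = 16·1209/(π·(0.0334)³) = 1.653×10^8 Pa.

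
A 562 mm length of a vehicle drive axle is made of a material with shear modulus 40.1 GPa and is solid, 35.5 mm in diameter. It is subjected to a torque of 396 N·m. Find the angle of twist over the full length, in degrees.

J = πd⁴/32 = π(0.0355)⁴/32 = 1.559×10^-7 m⁴.
θ = T·L/(G·J) = 396.0 × 0.562 / (40.1×10⁹ × 1.559×10^-7) = 0.03559 rad.

2.04°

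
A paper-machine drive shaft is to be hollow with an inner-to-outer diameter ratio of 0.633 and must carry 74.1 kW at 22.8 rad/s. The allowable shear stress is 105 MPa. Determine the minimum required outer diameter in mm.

57.3 mm

ω = 22.8 rad/s, so T = P/ω = 74.1×10³ / 22.80 = 3250 N·m.
For a hollow shaft with d_i/d_o = 0.633: τ_max = 16T/(π d_o³ (1−k⁴)), so d_o = [16T/(π τ_allow (1−k⁴))]^(1/3) = [16·3250/(π·1.05×10^8·0.8394)]^(1/3) = 0.05727 m.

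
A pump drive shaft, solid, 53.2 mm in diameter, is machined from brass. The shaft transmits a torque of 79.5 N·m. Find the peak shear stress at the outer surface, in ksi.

0.390 ksi

J = πd⁴/32 = π(0.0532)⁴/32 = 7.864×10^-7 m⁴.
τ_max = T·r/J = 79.50 × 0.0266 / 7.864×10^-7 = 2.689×10^6 Pa.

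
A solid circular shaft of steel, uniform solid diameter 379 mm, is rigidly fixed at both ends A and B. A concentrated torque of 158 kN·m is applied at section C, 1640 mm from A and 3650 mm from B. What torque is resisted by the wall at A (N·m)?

With uniform GJ and both ends fixed, compatibility θ_AC = θ_CB gives T_A·a = T_B·b, together with T_A + T_B = T₀.
T_A = T₀·b/(a+b) = 158000·3650/5290 = 109000 N·m; T_B = 48980 N·m.

109000 N·m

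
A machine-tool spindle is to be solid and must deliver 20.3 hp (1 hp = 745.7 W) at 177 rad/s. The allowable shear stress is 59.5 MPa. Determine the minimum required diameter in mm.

ω = 177 rad/s, so T = P/ω = 20.3×745.7 / 177.0 = 85.52 N·m.
For a solid shaft τ_max = 16T/(πd³), so d = (16T/(π τ_allow))^(1/3) = (16·85.52/(π·5.95×10^7))^(1/3) = 0.01942 m.

19.4 mm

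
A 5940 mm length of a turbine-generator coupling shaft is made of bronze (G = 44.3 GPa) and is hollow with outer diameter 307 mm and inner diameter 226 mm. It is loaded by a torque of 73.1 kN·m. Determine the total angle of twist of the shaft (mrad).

15.9 mrad

J = π(d_o⁴ − d_i⁴)/32 = π(0.307⁴ − 0.226⁴)/32 = 6.160×10^-4 m⁴.
θ = T·L/(G·J) = 73100 × 5.94 / (44.3×10⁹ × 6.160×10^-4) = 0.01591 rad.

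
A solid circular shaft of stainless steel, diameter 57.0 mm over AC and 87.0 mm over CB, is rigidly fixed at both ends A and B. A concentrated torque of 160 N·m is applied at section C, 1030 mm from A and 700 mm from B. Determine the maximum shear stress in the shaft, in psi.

160 psi

Compatibility: T_A·a/J_AC = T_B·b/J_CB with T_A + T_B = T₀.
J_AC = 1.04×10^-6 m⁴, J_CB = 5.62×10^-6 m⁴, so T_A = T₀·(J_AC/a)/((J_AC/a)+(J_CB/b)) = 17.81 N·m, T_B = 142.2 N·m.
τ in each portion: τ_AC = 4.90×10^5 Pa, τ_CB = 1.10×10^6 Pa; maximum is in CB.
τ_max = T_CB·r/J = 142.2·0.0435/5.62×10^-6 = 1.100×10^6 Pa.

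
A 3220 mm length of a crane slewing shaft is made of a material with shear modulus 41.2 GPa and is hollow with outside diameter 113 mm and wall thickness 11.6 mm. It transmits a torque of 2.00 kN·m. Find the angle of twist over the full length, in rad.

J = π(d_o⁴ − d_i⁴)/32 = π(0.113⁴ − 0.0898⁴)/32 = 9.623×10^-6 m⁴.
θ = T·L/(G·J) = 2000 × 3.22 / (41.2×10⁹ × 9.623×10^-6) = 0.01624 rad.

0.0162 rad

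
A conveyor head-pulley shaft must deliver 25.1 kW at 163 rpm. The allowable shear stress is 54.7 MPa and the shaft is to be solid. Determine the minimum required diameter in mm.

ω = 2π·163/60 = 17.07 rad/s, so T = P/ω = 25.1×10³ / 17.07 = 1470 N·m.
For a solid shaft τ_max = 16T/(πd³), so d = (16T/(π τ_allow))^(1/3) = (16·1470/(π·5.47×10^7))^(1/3) = 0.05154 m.

51.5 mm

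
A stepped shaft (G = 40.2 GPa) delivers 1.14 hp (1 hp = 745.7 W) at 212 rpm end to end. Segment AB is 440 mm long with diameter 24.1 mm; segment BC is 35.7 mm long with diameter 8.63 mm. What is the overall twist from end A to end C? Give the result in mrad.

75.1 mrad

ω = 2π·212/60 = 22.20 rad/s, so T = P/ω = 1.14×745.7 / 22.20 = 38.29 N·m.
J_AB = π(0.0241)⁴/32 = 3.31×10^-8 m⁴; J_BC = π(0.00863)⁴/32 = 5.45×10^-10 m⁴.
θ = (T/G)·Σ L_i/J_i = (38.29/40.2×10⁹)·(0.440/3.31×10^-8 + 0.0357/5.45×10^-10) = 0.07510 rad.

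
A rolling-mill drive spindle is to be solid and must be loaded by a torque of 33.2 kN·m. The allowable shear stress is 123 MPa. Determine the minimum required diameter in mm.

For a solid shaft τ_max = 16T/(πd³), so d = (16T/(π τ_allow))^(1/3) = (16·33200/(π·1.23×10^8))^(1/3) = 0.1112 m.

111 mm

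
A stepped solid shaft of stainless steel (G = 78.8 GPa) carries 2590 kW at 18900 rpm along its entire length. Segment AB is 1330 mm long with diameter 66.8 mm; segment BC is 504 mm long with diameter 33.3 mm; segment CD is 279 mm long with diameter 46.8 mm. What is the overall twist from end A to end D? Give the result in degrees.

ω = 2π·18900/60 = 1979 rad/s, so T = P/ω = 2590×10³ / 1979 = 1309 N·m.
J_AB = π(0.0668)⁴/32 = 1.95×10^-6 m⁴; J_BC = π(0.0333)⁴/32 = 1.21×10^-7 m⁴; J_CD = π(0.0468)⁴/32 = 4.71×10^-7 m⁴.
θ = (T/G)·Σ L_i/J_i = (1309/78.8×10⁹)·(1.33/1.95×10^-6 + 0.504/1.21×10^-7 + 0.279/4.71×10^-7) = 0.09047 rad.

5.18°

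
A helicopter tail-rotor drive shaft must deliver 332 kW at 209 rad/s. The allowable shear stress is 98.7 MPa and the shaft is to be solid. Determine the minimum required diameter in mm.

ω = 209 rad/s, so T = P/ω = 332×10³ / 209.0 = 1589 N·m.
For a solid shaft τ_max = 16T/(πd³), so d = (16T/(π τ_allow))^(1/3) = (16·1589/(π·9.87×10^7))^(1/3) = 0.04344 m.

43.4 mm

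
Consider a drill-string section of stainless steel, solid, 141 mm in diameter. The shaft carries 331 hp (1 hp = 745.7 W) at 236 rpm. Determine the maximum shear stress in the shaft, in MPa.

ω = 2π·236/60 = 24.71 rad/s, so T = P/ω = 331×745.7 / 24.71 = 9987 N·m.
J = πd⁴/32 = π(0.141)⁴/32 = 3.880×10^-5 m⁴.
τ_max = T·r/J = 9987 × 0.0705 / 3.880×10^-5 = 1.815×10^7 Pa.

18.1 MPa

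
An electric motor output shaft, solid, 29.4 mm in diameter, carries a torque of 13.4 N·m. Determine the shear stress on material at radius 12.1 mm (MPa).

2.21 MPa

J = πd⁴/32 = π(0.0294)⁴/32 = 7.335×10^-8 m⁴.
Shear stress varies linearly with radius: τ = T·r/J = 13.40 × 0.0121 / 7.335×10^-8 = 2.211×10^6 Pa.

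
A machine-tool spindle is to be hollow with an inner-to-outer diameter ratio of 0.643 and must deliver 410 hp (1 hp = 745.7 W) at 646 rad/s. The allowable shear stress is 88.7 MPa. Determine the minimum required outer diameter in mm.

32.0 mm

ω = 646 rad/s, so T = P/ω = 410×745.7 / 646.0 = 473.3 N·m.
For a hollow shaft with d_i/d_o = 0.643: τ_max = 16T/(π d_o³ (1−k⁴)), so d_o = [16T/(π τ_allow (1−k⁴))]^(1/3) = [16·473.3/(π·8.87×10^7·0.8291)]^(1/3) = 0.03200 m.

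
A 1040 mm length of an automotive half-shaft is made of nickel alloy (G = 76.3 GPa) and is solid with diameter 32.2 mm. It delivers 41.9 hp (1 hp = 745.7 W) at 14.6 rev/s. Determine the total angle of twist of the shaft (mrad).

44.0 mrad

ω = 2π·14.6 = 91.73 rad/s, so T = P/ω = 41.9×745.7 / 91.73 = 340.6 N·m.
J = πd⁴/32 = π(0.0322)⁴/32 = 1.055×10^-7 m⁴.
θ = T·L/(G·J) = 340.6 × 1.04 / (76.3×10⁹ × 1.055×10^-7) = 0.04399 rad.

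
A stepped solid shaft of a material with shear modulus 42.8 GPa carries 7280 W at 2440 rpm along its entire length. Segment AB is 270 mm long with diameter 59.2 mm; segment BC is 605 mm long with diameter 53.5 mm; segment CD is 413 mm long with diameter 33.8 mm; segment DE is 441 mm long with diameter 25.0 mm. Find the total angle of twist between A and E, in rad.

0.0105 rad

ω = 2π·2440/60 = 255.5 rad/s, so T = P/ω = 7280 / 255.5 = 28.49 N·m.
J_AB = π(0.0592)⁴/32 = 1.21×10^-6 m⁴; J_BC = π(0.0535)⁴/32 = 8.04×10^-7 m⁴; J_CD = π(0.0338)⁴/32 = 1.28×10^-7 m⁴; J_DE = π(0.0250)⁴/32 = 3.83×10^-8 m⁴.
θ = (T/G)·Σ L_i/J_i = (28.49/42.8×10⁹)·(0.270/1.21×10^-6 + 0.605/8.04×10^-7 + 0.413/1.28×10^-7 + 0.441/3.83×10^-8) = 0.01045 rad.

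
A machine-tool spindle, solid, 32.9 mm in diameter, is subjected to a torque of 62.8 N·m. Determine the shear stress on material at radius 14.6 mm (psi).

J = πd⁴/32 = π(0.0329)⁴/32 = 1.150×10^-7 m⁴.
Shear stress varies linearly with radius: τ = T·r/J = 62.80 × 0.0146 / 1.150×10^-7 = 7.971×10^6 Pa.

1160 psi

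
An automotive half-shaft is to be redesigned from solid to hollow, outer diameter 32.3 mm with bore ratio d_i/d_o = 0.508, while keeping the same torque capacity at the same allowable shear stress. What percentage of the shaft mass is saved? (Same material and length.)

Equal τ_max and T ⇒ the solid shaft needs d_s³ = d_o³(1−k⁴), so d_s = 32.3·(1−0.508⁴)^(1/3) = 31.57 mm.
Area ratio A_h/A_s = d_o²(1−k²)/d_s² = (1−k²)/(1−k⁴)^(2/3) = 0.7768.
Mass saving = 1 − 0.7768 = 22.3 %.

22.3 %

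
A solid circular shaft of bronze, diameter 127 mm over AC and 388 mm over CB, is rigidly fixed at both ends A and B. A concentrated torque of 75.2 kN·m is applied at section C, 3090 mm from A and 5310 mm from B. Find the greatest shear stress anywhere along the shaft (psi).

933 psi

Compatibility: T_A·a/J_AC = T_B·b/J_CB with T_A + T_B = T₀.
J_AC = 2.55×10^-5 m⁴, J_CB = 2.22×10^-3 m⁴, so T_A = T₀·(J_AC/a)/((J_AC/a)+(J_CB/b)) = 1455 N·m, T_B = 73750 N·m.
τ in each portion: τ_AC = 3.62×10^6 Pa, τ_CB = 6.43×10^6 Pa; maximum is in CB.
τ_max = T_CB·r/J = 73750·0.194/2.22×10^-3 = 6.430×10^6 Pa.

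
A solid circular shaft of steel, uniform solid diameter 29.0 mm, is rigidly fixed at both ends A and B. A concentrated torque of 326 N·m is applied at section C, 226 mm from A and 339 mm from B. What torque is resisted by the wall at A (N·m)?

196 N·m

With uniform GJ and both ends fixed, compatibility θ_AC = θ_CB gives T_A·a = T_B·b, together with T_A + T_B = T₀.
T_A = T₀·b/(a+b) = 326.0·339/565.0 = 195.6 N·m; T_B = 130.4 N·m.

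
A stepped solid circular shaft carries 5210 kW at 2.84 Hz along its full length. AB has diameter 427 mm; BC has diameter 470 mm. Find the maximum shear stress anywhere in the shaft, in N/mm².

19.1 N/mm²

ω = 2π·2.84 = 17.84 rad/s, so T = P/ω = 5210×10³ / 17.84 = 292000 N·m.
Under the same torque, τ_max = 16T/(πd³) is largest where d is smallest — segment AB (d = 427 mm).
τ_max = 16·292000/(π·(0.427)³) = 1.910×10^7 Pa.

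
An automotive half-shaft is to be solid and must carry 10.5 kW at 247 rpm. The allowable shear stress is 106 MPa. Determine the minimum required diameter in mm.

ω = 2π·247/60 = 25.87 rad/s, so T = P/ω = 10.5×10³ / 25.87 = 405.9 N·m.
For a solid shaft τ_max = 16T/(πd³), so d = (16T/(π τ_allow))^(1/3) = (16·405.9/(π·1.06×10^8))^(1/3) = 0.02692 m.

26.9 mm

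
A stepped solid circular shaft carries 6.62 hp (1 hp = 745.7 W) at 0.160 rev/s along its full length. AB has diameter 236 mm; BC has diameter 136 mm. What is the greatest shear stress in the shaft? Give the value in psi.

ω = 2π·0.160 = 1.005 rad/s, so T = P/ω = 6.62×745.7 / 1.005 = 4910 N·m.
Under the same torque, τ_max = 16T/(πd³) is largest where d is smallest — segment BC (d = 136 mm).
τ_max = 16·4910/(π·(0.136)³) = 9.942×10^6 Pa.

1440 psi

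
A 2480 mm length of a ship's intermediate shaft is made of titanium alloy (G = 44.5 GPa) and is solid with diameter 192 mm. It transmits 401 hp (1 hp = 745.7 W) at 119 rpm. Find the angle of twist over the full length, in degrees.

ω = 2π·119/60 = 12.46 rad/s, so T = P/ω = 401×745.7 / 12.46 = 24000 N·m.
J = πd⁴/32 = π(0.192)⁴/32 = 1.334×10^-4 m⁴.
θ = T·L/(G·J) = 24000 × 2.48 / (44.5×10⁹ × 1.334×10^-4) = 0.01002 rad.

0.574°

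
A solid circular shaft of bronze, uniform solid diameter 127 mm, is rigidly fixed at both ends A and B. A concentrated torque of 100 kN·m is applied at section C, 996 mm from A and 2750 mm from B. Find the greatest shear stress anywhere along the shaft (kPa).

With uniform GJ and both ends fixed, compatibility θ_AC = θ_CB gives T_A·a = T_B·b, together with T_A + T_B = T₀.
T_A = T₀·b/(a+b) = 100000·2750/3746 = 73410 N·m; T_B = 26590 N·m.
τ in each portion: τ_AC = 1.83×10^8 Pa, τ_CB = 6.61×10^7 Pa; maximum is in AC.
τ_max = T_AC·r/J = 73410·0.0635/2.55×10^-5 = 1.825×10^8 Pa.

183000 kPa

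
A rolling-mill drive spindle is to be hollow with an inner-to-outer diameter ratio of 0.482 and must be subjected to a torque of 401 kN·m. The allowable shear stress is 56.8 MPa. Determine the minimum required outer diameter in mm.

For a hollow shaft with d_i/d_o = 0.482: τ_max = 16T/(π d_o³ (1−k⁴)), so d_o = [16T/(π τ_allow (1−k⁴))]^(1/3) = [16·401000/(π·5.68×10^7·0.9460)]^(1/3) = 0.3362 m.

336 mm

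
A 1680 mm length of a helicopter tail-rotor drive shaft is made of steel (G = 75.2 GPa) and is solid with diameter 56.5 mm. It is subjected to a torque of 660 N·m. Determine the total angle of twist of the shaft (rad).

0.0147 rad

J = πd⁴/32 = π(0.0565)⁴/32 = 1.000×10^-6 m⁴.
θ = T·L/(G·J) = 660.0 × 1.68 / (75.2×10⁹ × 1.000×10^-6) = 0.01474 rad.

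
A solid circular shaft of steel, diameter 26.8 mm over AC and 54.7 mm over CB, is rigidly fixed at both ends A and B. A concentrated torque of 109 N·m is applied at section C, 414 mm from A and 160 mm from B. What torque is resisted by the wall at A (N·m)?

2.37 N·m

Compatibility: T_A·a/J_AC = T_B·b/J_CB with T_A + T_B = T₀.
J_AC = 5.06×10^-8 m⁴, J_CB = 8.79×10^-7 m⁴, so T_A = T₀·(J_AC/a)/((J_AC/a)+(J_CB/b)) = 2.374 N·m, T_B = 106.6 N·m.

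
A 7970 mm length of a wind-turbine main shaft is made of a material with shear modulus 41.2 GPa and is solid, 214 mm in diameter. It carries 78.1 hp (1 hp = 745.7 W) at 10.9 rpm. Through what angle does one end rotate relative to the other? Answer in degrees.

2.75°

ω = 2π·10.9/60 = 1.141 rad/s, so T = P/ω = 78.1×745.7 / 1.141 = 51020 N·m.
J = πd⁴/32 = π(0.214)⁴/32 = 2.059×10^-4 m⁴.
θ = T·L/(G·J) = 51020 × 7.97 / (41.2×10⁹ × 2.059×10^-4) = 0.04794 rad.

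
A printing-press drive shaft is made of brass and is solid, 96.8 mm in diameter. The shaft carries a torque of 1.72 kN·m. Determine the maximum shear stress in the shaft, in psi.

J = πd⁴/32 = π(0.0968)⁴/32 = 8.620×10^-6 m⁴.
τ_max = T·r/J = 1720 × 0.0484 / 8.620×10^-6 = 9.658×10^6 Pa.

1400 psi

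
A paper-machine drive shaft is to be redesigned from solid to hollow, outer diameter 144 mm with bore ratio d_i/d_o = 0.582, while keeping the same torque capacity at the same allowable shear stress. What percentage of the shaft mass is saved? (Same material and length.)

Equal τ_max and T ⇒ the solid shaft needs d_s³ = d_o³(1−k⁴), so d_s = 144·(1−0.582⁴)^(1/3) = 138.3 mm.
Area ratio A_h/A_s = d_o²(1−k²)/d_s² = (1−k²)/(1−k⁴)^(2/3) = 0.7172.
Mass saving = 1 − 0.7172 = 28.3 %.

28.3 %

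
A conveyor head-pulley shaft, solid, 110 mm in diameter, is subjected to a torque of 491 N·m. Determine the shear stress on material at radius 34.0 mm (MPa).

1.16 MPa

J = πd⁴/32 = π(0.110)⁴/32 = 1.437×10^-5 m⁴.
Shear stress varies linearly with radius: τ = T·r/J = 491.0 × 0.0340 / 1.437×10^-5 = 1.161×10^6 Pa.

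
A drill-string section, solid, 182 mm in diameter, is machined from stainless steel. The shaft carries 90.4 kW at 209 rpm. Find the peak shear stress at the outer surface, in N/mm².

3.49 N/mm²

ω = 2π·209/60 = 21.89 rad/s, so T = P/ω = 90.4×10³ / 21.89 = 4130 N·m.
J = πd⁴/32 = π(0.182)⁴/32 = 1.077×10^-4 m⁴.
τ_max = T·r/J = 4130 × 0.0910 / 1.077×10^-4 = 3.489×10^6 Pa.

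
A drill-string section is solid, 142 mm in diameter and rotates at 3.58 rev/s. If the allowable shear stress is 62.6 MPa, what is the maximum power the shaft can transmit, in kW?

792 kW

J = πd⁴/32 = π(0.142)⁴/32 = 3.992×10^-5 m⁴.
T_max = τ_allow·J/r = 6.26×10^7 × 3.992×10^-5 / 0.0710 = 35190 N·m.
ω = 2π·3.58 = 22.49 rad/s, so P_max = T_max·ω = 7.916×10^5 W.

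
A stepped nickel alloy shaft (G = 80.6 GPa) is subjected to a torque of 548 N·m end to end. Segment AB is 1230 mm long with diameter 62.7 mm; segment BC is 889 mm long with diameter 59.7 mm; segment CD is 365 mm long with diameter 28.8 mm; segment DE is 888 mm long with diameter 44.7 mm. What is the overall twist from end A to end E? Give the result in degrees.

J_AB = π(0.0627)⁴/32 = 1.52×10^-6 m⁴; J_BC = π(0.0597)⁴/32 = 1.25×10^-6 m⁴; J_CD = π(0.0288)⁴/32 = 6.75×10^-8 m⁴; J_DE = π(0.0447)⁴/32 = 3.92×10^-7 m⁴.
θ = (T/G)·Σ L_i/J_i = (548.0/80.6×10⁹)·(1.23/1.52×10^-6 + 0.889/1.25×10^-6 + 0.365/6.75×10^-8 + 0.888/3.92×10^-7) = 0.06250 rad.

3.58°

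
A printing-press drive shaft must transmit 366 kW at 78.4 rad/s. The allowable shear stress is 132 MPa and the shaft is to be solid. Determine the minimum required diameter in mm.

ω = 78.4 rad/s, so T = P/ω = 366×10³ / 78.40 = 4668 N·m.
For a solid shaft τ_max = 16T/(πd³), so d = (16T/(π τ_allow))^(1/3) = (16·4668/(π·1.32×10^8))^(1/3) = 0.05647 m.

56.5 mm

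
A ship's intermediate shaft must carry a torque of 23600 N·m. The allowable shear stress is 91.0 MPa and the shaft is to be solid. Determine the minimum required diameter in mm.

110 mm

For a solid shaft τ_max = 16T/(πd³), so d = (16T/(π τ_allow))^(1/3) = (16·23600/(π·9.10×10^7))^(1/3) = 0.1097 m.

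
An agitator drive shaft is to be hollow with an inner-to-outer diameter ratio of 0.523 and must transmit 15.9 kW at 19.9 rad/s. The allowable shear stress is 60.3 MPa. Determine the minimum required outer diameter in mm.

ω = 19.9 rad/s, so T = P/ω = 15.9×10³ / 19.90 = 799.0 N·m.
For a hollow shaft with d_i/d_o = 0.523: τ_max = 16T/(π d_o³ (1−k⁴)), so d_o = [16T/(π τ_allow (1−k⁴))]^(1/3) = [16·799.0/(π·6.03×10^7·0.9252)]^(1/3) = 0.04178 m.

41.8 mm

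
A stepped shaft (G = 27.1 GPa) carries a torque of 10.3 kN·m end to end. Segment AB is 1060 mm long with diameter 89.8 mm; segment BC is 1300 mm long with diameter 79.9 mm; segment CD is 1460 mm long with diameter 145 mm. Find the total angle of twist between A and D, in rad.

J_AB = π(0.0898)⁴/32 = 6.38×10^-6 m⁴; J_BC = π(0.0799)⁴/32 = 4.00×10^-6 m⁴; J_CD = π(0.145)⁴/32 = 4.34×10^-5 m⁴.
θ = (T/G)·Σ L_i/J_i = (10300/27.1×10⁹)·(1.06/6.38×10^-6 + 1.30/4.00×10^-6 + 1.46/4.34×10^-5) = 0.1994 rad.

0.199 rad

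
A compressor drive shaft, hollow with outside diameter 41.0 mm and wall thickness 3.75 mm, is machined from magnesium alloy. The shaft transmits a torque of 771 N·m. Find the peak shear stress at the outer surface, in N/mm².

J = π(d_o⁴ − d_i⁴)/32 = π(0.0410⁴ − 0.0335⁴)/32 = 1.538×10^-7 m⁴.
τ_max = T·r/J = 771.0 × 0.0205 / 1.538×10^-7 = 1.028×10^8 Pa.

103 N/mm²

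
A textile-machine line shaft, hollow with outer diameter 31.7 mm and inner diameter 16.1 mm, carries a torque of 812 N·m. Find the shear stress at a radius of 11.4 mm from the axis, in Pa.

J = π(d_o⁴ − d_i⁴)/32 = π(0.0317⁴ − 0.0161⁴)/32 = 9.254×10^-8 m⁴.
Shear stress varies linearly with radius: τ = T·r/J = 812.0 × 0.0114 / 9.254×10^-8 = 1.000×10^8 Pa.

1.00e8 Pa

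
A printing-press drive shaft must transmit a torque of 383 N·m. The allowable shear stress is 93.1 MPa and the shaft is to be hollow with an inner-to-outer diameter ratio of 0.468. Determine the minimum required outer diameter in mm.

28.0 mm

For a hollow shaft with d_i/d_o = 0.468: τ_max = 16T/(π d_o³ (1−k⁴)), so d_o = [16T/(π τ_allow (1−k⁴))]^(1/3) = [16·383.0/(π·9.31×10^7·0.9520)]^(1/3) = 0.02802 m.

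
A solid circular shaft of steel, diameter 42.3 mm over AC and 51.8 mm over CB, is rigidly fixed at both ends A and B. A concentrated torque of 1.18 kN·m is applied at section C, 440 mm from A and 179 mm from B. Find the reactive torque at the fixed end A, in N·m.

Compatibility: T_A·a/J_AC = T_B·b/J_CB with T_A + T_B = T₀.
J_AC = 3.14×10^-7 m⁴, J_CB = 7.07×10^-7 m⁴, so T_A = T₀·(J_AC/a)/((J_AC/a)+(J_CB/b)) = 180.8 N·m, T_B = 999.2 N·m.

181 N·m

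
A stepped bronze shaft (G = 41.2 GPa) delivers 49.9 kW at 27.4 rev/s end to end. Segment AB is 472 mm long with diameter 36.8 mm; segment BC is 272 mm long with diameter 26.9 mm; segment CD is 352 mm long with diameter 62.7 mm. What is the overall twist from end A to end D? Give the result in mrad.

ω = 2π·27.4 = 172.2 rad/s, so T = P/ω = 49.9×10³ / 172.2 = 289.8 N·m.
J_AB = π(0.0368)⁴/32 = 1.80×10^-7 m⁴; J_BC = π(0.0269)⁴/32 = 5.14×10^-8 m⁴; J_CD = π(0.0627)⁴/32 = 1.52×10^-6 m⁴.
θ = (T/G)·Σ L_i/J_i = (289.8/41.2×10⁹)·(0.472/1.80×10^-7 + 0.272/5.14×10^-8 + 0.352/1.52×10^-6) = 0.05730 rad.

57.3 mrad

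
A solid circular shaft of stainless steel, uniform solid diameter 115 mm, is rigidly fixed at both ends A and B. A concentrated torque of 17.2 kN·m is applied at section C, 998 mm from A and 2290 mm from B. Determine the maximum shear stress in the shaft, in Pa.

With uniform GJ and both ends fixed, compatibility θ_AC = θ_CB gives T_A·a = T_B·b, together with T_A + T_B = T₀.
T_A = T₀·b/(a+b) = 17200·2290/3288 = 11980 N·m; T_B = 5221 N·m.
τ in each portion: τ_AC = 4.01×10^7 Pa, τ_CB = 1.75×10^7 Pa; maximum is in AC.
τ_max = T_AC·r/J = 11980·0.0575/1.72×10^-5 = 4.012×10^7 Pa.

4.01e7 Pa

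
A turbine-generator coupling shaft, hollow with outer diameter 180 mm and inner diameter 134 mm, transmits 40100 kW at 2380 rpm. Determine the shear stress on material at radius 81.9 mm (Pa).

1.85e8 Pa

ω = 2π·2380/60 = 249.2 rad/s, so T = P/ω = 40100×10³ / 249.2 = 160900 N·m.
J = π(d_o⁴ − d_i⁴)/32 = π(0.180⁴ − 0.134⁴)/32 = 7.141×10^-5 m⁴.
Shear stress varies linearly with radius: τ = T·r/J = 160900 × 0.0819 / 7.141×10^-5 = 1.845×10^8 Pa.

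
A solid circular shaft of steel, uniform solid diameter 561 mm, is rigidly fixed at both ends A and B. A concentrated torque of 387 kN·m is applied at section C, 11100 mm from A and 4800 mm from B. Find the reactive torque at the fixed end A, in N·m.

117000 N·m

With uniform GJ and both ends fixed, compatibility θ_AC = θ_CB gives T_A·a = T_B·b, together with T_A + T_B = T₀.
T_A = T₀·b/(a+b) = 387000·4800/15900 = 116800 N·m; T_B = 270200 N·m.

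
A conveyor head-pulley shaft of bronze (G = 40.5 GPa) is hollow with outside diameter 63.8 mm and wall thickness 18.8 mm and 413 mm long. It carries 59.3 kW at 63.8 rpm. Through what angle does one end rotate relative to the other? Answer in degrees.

ω = 2π·63.8/60 = 6.681 rad/s, so T = P/ω = 59.3×10³ / 6.681 = 8876 N·m.
J = π(d_o⁴ − d_i⁴)/32 = π(0.0638⁴ − 0.0262⁴)/32 = 1.580×10^-6 m⁴.
θ = T·L/(G·J) = 8876 × 0.413 / (40.5×10⁹ × 1.580×10^-6) = 0.05727 rad.

3.28°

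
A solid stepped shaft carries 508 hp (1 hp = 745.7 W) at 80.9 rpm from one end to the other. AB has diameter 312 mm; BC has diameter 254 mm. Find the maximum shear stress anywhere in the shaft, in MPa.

13.9 MPa

ω = 2π·80.9/60 = 8.472 rad/s, so T = P/ω = 508×745.7 / 8.472 = 44710 N·m.
Under the same torque, τ_max = 16T/(πd³) is largest where d is smallest — segment BC (d = 254 mm).
τ_max = 16·44710/(π·(0.254)³) = 1.390×10^7 Pa.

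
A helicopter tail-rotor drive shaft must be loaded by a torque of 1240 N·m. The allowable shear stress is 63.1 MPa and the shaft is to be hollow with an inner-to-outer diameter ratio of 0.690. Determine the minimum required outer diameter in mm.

For a hollow shaft with d_i/d_o = 0.690: τ_max = 16T/(π d_o³ (1−k⁴)), so d_o = [16T/(π τ_allow (1−k⁴))]^(1/3) = [16·1240/(π·6.31×10^7·0.7733)]^(1/3) = 0.05058 m.

50.6 mm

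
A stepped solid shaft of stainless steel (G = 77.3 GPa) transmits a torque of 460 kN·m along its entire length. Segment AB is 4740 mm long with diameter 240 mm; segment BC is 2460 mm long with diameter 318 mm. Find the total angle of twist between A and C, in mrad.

J_AB = π(0.240)⁴/32 = 3.26×10^-4 m⁴; J_BC = π(0.318)⁴/32 = 1.00×10^-3 m⁴.
θ = (T/G)·Σ L_i/J_i = (460000/77.3×10⁹)·(4.74/3.26×10^-4 + 2.46/1.00×10^-3) = 0.1012 rad.

101 mrad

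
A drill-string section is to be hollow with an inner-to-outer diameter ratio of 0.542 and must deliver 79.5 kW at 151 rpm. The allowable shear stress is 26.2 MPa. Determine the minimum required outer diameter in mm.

102 mm

ω = 2π·151/60 = 15.81 rad/s, so T = P/ω = 79.5×10³ / 15.81 = 5028 N·m.
For a hollow shaft with d_i/d_o = 0.542: τ_max = 16T/(π d_o³ (1−k⁴)), so d_o = [16T/(π τ_allow (1−k⁴))]^(1/3) = [16·5028/(π·2.62×10^7·0.9137)]^(1/3) = 0.1023 m.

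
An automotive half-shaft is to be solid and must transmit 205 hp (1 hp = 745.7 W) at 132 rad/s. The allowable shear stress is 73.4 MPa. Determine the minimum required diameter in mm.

43.2 mm

ω = 132 rad/s, so T = P/ω = 205×745.7 / 132.0 = 1158 N·m.
For a solid shaft τ_max = 16T/(πd³), so d = (16T/(π τ_allow))^(1/3) = (16·1158/(π·7.34×10^7))^(1/3) = 0.04315 m.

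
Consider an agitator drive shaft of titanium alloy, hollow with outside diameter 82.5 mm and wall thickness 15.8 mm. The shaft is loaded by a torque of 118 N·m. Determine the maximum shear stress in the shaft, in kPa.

J = π(d_o⁴ − d_i⁴)/32 = π(0.0825⁴ − 0.0509⁴)/32 = 3.889×10^-6 m⁴.
τ_max = T·r/J = 118.0 × 0.0413 / 3.889×10^-6 = 1.252×10^6 Pa.

1250 kPa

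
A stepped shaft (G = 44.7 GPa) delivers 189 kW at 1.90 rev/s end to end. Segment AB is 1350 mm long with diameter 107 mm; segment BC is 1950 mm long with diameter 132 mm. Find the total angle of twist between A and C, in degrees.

ω = 2π·1.90 = 11.94 rad/s, so T = P/ω = 189×10³ / 11.94 = 15830 N·m.
J_AB = π(0.107)⁴/32 = 1.29×10^-5 m⁴; J_BC = π(0.132)⁴/32 = 2.98×10^-5 m⁴.
θ = (T/G)·Σ L_i/J_i = (15830/44.7×10⁹)·(1.35/1.29×10^-5 + 1.95/2.98×10^-5) = 0.06033 rad.

3.46°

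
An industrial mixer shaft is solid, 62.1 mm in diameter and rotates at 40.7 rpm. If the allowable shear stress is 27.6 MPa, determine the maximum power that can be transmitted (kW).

J = πd⁴/32 = π(0.0621)⁴/32 = 1.460×10^-6 m⁴.
T_max = τ_allow·J/r = 2.76×10^7 × 1.460×10^-6 / 0.0311 = 1298 N·m.
ω = 2π·40.7/60 = 4.262 rad/s, so P_max = T_max·ω = 5531 W.

5.53 kW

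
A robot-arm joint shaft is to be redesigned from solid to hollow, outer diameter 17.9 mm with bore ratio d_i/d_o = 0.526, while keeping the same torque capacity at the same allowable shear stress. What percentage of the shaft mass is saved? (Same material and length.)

Equal τ_max and T ⇒ the solid shaft needs d_s³ = d_o³(1−k⁴), so d_s = 17.9·(1−0.526⁴)^(1/3) = 17.43 mm.
Area ratio A_h/A_s = d_o²(1−k²)/d_s² = (1−k²)/(1−k⁴)^(2/3) = 0.7628.
Mass saving = 1 − 0.7628 = 23.7 %.

23.7 %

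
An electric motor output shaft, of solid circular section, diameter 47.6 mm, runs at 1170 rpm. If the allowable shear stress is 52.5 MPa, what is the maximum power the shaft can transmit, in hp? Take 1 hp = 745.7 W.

183 hp

J = πd⁴/32 = π(0.0476)⁴/32 = 5.040×10^-7 m⁴.
T_max = τ_allow·J/r = 5.25×10^7 × 5.040×10^-7 / 0.0238 = 1112 N·m.
ω = 2π·1170/60 = 122.5 rad/s, so P_max = T_max·ω = 1.362×10^5 W.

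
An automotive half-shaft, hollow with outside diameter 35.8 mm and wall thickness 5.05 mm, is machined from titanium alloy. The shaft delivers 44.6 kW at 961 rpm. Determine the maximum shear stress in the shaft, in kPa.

ω = 2π·961/60 = 100.6 rad/s, so T = P/ω = 44.6×10³ / 100.6 = 443.2 N·m.
J = π(d_o⁴ − d_i⁴)/32 = π(0.0358⁴ − 0.0257⁴)/32 = 1.184×10^-7 m⁴.
τ_max = T·r/J = 443.2 × 0.0179 / 1.184×10^-7 = 6.698×10^7 Pa.

67000 kPa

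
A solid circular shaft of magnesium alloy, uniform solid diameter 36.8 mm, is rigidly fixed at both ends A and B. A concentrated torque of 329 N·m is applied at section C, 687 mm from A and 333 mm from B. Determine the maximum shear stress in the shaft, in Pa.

With uniform GJ and both ends fixed, compatibility θ_AC = θ_CB gives T_A·a = T_B·b, together with T_A + T_B = T₀.
T_A = T₀·b/(a+b) = 329.0·333/1020 = 107.4 N·m; T_B = 221.6 N·m.
τ in each portion: τ_AC = 1.10×10^7 Pa, τ_CB = 2.26×10^7 Pa; maximum is in CB.
τ_max = T_CB·r/J = 221.6·0.0184/1.80×10^-7 = 2.265×10^7 Pa.

2.26e7 Pa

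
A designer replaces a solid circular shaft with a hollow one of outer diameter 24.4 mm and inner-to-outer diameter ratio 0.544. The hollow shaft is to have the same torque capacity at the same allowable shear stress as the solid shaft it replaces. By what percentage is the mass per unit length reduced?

Equal τ_max and T ⇒ the solid shaft needs d_s³ = d_o³(1−k⁴), so d_s = 24.4·(1−0.544⁴)^(1/3) = 23.67 mm.
Area ratio A_h/A_s = d_o²(1−k²)/d_s² = (1−k²)/(1−k⁴)^(2/3) = 0.7484.
Mass saving = 1 − 0.7484 = 25.2 %.

25.2 %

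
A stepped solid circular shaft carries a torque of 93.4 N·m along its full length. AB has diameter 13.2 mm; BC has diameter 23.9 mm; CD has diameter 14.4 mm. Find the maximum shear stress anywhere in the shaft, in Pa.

2.07e8 Pa

Under the same torque, τ_max = 16T/(πd³) is largest where d is smallest — segment AB (d = 13.2 mm).
τ_max = 16·93.40/(π·(0.0132)³) = 2.068×10^8 Pa.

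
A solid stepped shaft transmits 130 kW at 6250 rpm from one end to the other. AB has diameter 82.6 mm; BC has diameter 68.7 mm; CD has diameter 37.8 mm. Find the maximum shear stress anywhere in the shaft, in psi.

2720 psi

ω = 2π·6250/60 = 654.5 rad/s, so T = P/ω = 130×10³ / 654.5 = 198.6 N·m.
Under the same torque, τ_max = 16T/(πd³) is largest where d is smallest — segment CD (d = 37.8 mm).
τ_max = 16·198.6/(π·(0.0378)³) = 1.873×10^7 Pa.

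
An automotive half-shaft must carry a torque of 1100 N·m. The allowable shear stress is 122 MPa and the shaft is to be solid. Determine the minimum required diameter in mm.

For a solid shaft τ_max = 16T/(πd³), so d = (16T/(π τ_allow))^(1/3) = (16·1100/(π·1.22×10^8))^(1/3) = 0.03581 m.

35.8 mm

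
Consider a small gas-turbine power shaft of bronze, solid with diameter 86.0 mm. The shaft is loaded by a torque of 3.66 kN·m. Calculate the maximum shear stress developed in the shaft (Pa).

2.93e7 Pa

J = πd⁴/32 = π(0.0860)⁴/32 = 5.370×10^-6 m⁴.
τ_max = T·r/J = 3660 × 0.0430 / 5.370×10^-6 = 2.931×10^7 Pa.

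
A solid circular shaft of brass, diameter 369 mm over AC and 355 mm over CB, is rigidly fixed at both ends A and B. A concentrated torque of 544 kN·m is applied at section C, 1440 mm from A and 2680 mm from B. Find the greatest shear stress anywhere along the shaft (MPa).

37.8 MPa

Compatibility: T_A·a/J_AC = T_B·b/J_CB with T_A + T_B = T₀.
J_AC = 1.82×10^-3 m⁴, J_CB = 1.56×10^-3 m⁴, so T_A = T₀·(J_AC/a)/((J_AC/a)+(J_CB/b)) = 372500 N·m, T_B = 171500 N·m.
τ in each portion: τ_AC = 3.78×10^7 Pa, τ_CB = 1.95×10^7 Pa; maximum is in AC.
τ_max = T_AC·r/J = 372500·0.184/1.82×10^-3 = 3.776×10^7 Pa.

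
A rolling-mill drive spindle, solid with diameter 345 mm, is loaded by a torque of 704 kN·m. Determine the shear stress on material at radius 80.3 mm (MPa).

40.6 MPa

J = πd⁴/32 = π(0.345)⁴/32 = 1.391×10^-3 m⁴.
Shear stress varies linearly with radius: τ = T·r/J = 704000 × 0.0803 / 1.391×10^-3 = 4.065×10^7 Pa.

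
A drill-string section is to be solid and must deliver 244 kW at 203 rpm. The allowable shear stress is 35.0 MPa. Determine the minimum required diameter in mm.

ω = 2π·203/60 = 21.26 rad/s, so T = P/ω = 244×10³ / 21.26 = 11480 N·m.
For a solid shaft τ_max = 16T/(πd³), so d = (16T/(π τ_allow))^(1/3) = (16·11480/(π·3.50×10^7))^(1/3) = 0.1186 m.

119 mm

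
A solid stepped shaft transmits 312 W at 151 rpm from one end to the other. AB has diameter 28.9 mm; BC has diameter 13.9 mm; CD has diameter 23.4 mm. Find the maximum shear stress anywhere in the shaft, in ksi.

5.43 ksi

ω = 2π·151/60 = 15.81 rad/s, so T = P/ω = 312 / 15.81 = 19.73 N·m.
Under the same torque, τ_max = 16T/(πd³) is largest where d is smallest — segment BC (d = 13.9 mm).
τ_max = 16·19.73/(π·(0.0139)³) = 3.742×10^7 Pa.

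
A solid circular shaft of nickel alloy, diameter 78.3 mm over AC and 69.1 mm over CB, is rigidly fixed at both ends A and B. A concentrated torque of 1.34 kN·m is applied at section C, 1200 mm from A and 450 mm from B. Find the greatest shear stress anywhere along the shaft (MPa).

12.8 MPa

Compatibility: T_A·a/J_AC = T_B·b/J_CB with T_A + T_B = T₀.
J_AC = 3.69×10^-6 m⁴, J_CB = 2.24×10^-6 m⁴, so T_A = T₀·(J_AC/a)/((J_AC/a)+(J_CB/b)) = 511.9 N·m, T_B = 828.1 N·m.
τ in each portion: τ_AC = 5.43×10^6 Pa, τ_CB = 1.28×10^7 Pa; maximum is in CB.
τ_max = T_CB·r/J = 828.1·0.0345/2.24×10^-6 = 1.278×10^7 Pa.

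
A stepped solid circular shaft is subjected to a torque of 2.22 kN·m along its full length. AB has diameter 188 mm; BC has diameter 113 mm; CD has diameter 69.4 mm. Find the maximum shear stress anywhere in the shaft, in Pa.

3.38e7 Pa

Under the same torque, τ_max = 16T/(πd³) is largest where d is smallest — segment CD (d = 69.4 mm).
τ_max = 16·2220/(π·(0.0694)³) = 3.383×10^7 Pa.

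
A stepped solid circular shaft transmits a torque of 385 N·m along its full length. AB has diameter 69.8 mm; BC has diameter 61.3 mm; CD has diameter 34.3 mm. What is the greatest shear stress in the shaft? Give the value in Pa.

4.86e7 Pa

Under the same torque, τ_max = 16T/(πd³) is largest where d is smallest — segment CD (d = 34.3 mm).
τ_max = 16·385.0/(π·(0.0343)³) = 4.859×10^7 Pa.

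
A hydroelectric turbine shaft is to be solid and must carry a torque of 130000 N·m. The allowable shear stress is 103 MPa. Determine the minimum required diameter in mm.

For a solid shaft τ_max = 16T/(πd³), so d = (16T/(π τ_allow))^(1/3) = (16·130000/(π·1.03×10^8))^(1/3) = 0.1859 m.

186 mm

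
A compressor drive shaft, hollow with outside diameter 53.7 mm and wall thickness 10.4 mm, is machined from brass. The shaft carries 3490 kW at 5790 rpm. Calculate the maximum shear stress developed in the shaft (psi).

ω = 2π·5790/60 = 606.3 rad/s, so T = P/ω = 3490×10³ / 606.3 = 5756 N·m.
J = π(d_o⁴ − d_i⁴)/32 = π(0.0537⁴ − 0.0329⁴)/32 = 7.014×10^-7 m⁴.
τ_max = T·r/J = 5756 × 0.0269 / 7.014×10^-7 = 2.204×10^8 Pa.

32000 psi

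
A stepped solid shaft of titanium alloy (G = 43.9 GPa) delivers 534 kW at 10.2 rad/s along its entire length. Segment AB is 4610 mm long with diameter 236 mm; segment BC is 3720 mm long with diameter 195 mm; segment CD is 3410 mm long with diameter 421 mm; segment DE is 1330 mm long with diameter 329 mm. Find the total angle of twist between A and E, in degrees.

ω = 10.2 rad/s, so T = P/ω = 534×10³ / 10.20 = 52350 N·m.
J_AB = π(0.236)⁴/32 = 3.05×10^-4 m⁴; J_BC = π(0.195)⁴/32 = 1.42×10^-4 m⁴; J_CD = π(0.421)⁴/32 = 3.08×10^-3 m⁴; J_DE = π(0.329)⁴/32 = 1.15×10^-3 m⁴.
θ = (T/G)·Σ L_i/J_i = (52350/43.9×10⁹)·(4.61/3.05×10^-4 + 3.72/1.42×10^-4 + 3.41/3.08×10^-3 + 1.33/1.15×10^-3) = 0.05200 rad.

2.98°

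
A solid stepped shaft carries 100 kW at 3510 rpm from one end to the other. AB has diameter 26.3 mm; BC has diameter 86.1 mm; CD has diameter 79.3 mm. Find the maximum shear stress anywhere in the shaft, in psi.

11000 psi

ω = 2π·3510/60 = 367.6 rad/s, so T = P/ω = 100×10³ / 367.6 = 272.1 N·m.
Under the same torque, τ_max = 16T/(πd³) is largest where d is smallest — segment AB (d = 26.3 mm).
τ_max = 16·272.1/(π·(0.0263)³) = 7.617×10^7 Pa.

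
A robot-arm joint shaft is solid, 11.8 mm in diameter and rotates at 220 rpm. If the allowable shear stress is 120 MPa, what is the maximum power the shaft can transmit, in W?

892 W

J = πd⁴/32 = π(0.0118)⁴/32 = 1.903×10^-9 m⁴.
T_max = τ_allow·J/r = 1.20×10^8 × 1.903×10^-9 / 0.00590 = 38.71 N·m.
ω = 2π·220/60 = 23.04 rad/s, so P_max = T_max·ω = 891.9 W.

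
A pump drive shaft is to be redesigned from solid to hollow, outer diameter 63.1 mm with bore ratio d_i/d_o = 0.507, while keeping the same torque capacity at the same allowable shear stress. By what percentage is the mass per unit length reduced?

22.2 %

Equal τ_max and T ⇒ the solid shaft needs d_s³ = d_o³(1−k⁴), so d_s = 63.1·(1−0.507⁴)^(1/3) = 61.68 mm.
Area ratio A_h/A_s = d_o²(1−k²)/d_s² = (1−k²)/(1−k⁴)^(2/3) = 0.7776.
Mass saving = 1 − 0.7776 = 22.2 %.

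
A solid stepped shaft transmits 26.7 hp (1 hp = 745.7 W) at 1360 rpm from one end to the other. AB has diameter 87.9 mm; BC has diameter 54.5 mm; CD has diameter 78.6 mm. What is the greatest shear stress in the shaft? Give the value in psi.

638 psi

ω = 2π·1360/60 = 142.4 rad/s, so T = P/ω = 26.7×745.7 / 142.4 = 139.8 N·m.
Under the same torque, τ_max = 16T/(πd³) is largest where d is smallest — segment BC (d = 54.5 mm).
τ_max = 16·139.8/(π·(0.0545)³) = 4.398×10^6 Pa.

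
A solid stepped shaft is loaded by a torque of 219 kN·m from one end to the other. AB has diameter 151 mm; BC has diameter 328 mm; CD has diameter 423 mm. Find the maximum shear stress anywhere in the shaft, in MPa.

324 MPa

Under the same torque, τ_max = 16T/(πd³) is largest where d is smallest — segment AB (d = 151 mm).
τ_max = 16·219000/(π·(0.151)³) = 3.240×10^8 Pa.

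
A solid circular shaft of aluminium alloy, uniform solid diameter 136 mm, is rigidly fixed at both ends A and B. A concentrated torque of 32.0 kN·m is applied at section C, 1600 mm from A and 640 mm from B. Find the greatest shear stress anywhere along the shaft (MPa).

With uniform GJ and both ends fixed, compatibility θ_AC = θ_CB gives T_A·a = T_B·b, together with T_A + T_B = T₀.
T_A = T₀·b/(a+b) = 32000·640/2240 = 9143 N·m; T_B = 22860 N·m.
τ in each portion: τ_AC = 1.85×10^7 Pa, τ_CB = 4.63×10^7 Pa; maximum is in CB.
τ_max = T_CB·r/J = 22860·0.0680/3.36×10^-5 = 4.628×10^7 Pa.

46.3 MPa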